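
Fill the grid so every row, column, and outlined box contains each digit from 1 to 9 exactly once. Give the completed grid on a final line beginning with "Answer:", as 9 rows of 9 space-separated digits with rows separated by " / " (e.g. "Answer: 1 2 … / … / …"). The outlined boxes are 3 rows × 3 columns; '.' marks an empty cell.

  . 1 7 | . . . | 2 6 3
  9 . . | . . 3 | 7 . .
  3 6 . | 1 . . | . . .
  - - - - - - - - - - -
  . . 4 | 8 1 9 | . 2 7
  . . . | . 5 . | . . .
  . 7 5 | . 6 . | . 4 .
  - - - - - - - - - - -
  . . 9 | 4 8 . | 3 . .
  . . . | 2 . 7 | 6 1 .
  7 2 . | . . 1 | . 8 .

Step 1. [r5c3∈{1,2,3,6,8}] r5c3 is the only open cell in col 3 admitting 1. So r5c3=1.
Step 2. [r7c2∈{5}] nothing but 5 survives at r7c2 ⇒ r7c2=5.
Step 3. [r9c4∈{3,5,6,9}] 5 has one home in box 8: r9c4 ⇒ r9c4=5.
Step 4. [r5c2∈{3,8,9}] in col 2, 9 fits only at r5c2 ⇒ r5c2=9.
Step 5. [r5c7∈{8}] r5c7 has the single candidate 8 ⇒ r5c7=8.
Step 6. [r3c8∈{5,9}] in col 8, 9 fits only at r3c8. So r3c8=9.
Step 7. [r2c9∈{1,4,5,8}] 1 has one home in row 2: r2c9. So r2c9=1.
Step 8. [r3c9∈{4,5,8}] r3c9 is the only open cell in col 9 admitting 8 ⇒ r3c9=8.
Step 9. [r3c7∈{4,5}] r3c7 is the only open cell in box 3 admitting 4, so r3c7=4.
Step 10. [r9c7∈{9}] r9c7 has the single candidate 9. So r9c7=9.
Step 11. [r1c1∈{4,5,8}] across col 1, 5 lands solely at r1c1. So r1c1=5.
Step 12. [r2c2∈{4,8}] r2c2 is the only open cell in box 1 admitting 4 ⇒ r2c2=4.
Step 13. [r8c2∈{3,8}] 8 has one home in col 2: r8c2, so r8c2=8.
Step 14. [r2c5∈{2}] only 2 remains possible at r2c5 ⇒ r2c5=2.
Step 15. [r9c5∈{3}] r9c5 is down to just 3. So r9c5=3.
Step 16. [r6c6∈{2}] r6c6's peers cover all but 2. So r6c6=2.
Step 17. [r1c5∈{4,9}] in col 5, 4 fits only at r1c5. So r1c5=4.
Step 18. [r4c1∈{6}] r4c1's peers cover all but 6, so r4c1=6.
Step 19. [r5c4∈{3,7}] r5c4 is the only open cell in row 5 admitting 7, so r5c4=7.
Step 20. [r8c9∈{4,5}] r8c9 is the only open cell in row 8 admitting 5, so r8c9=5.
Step 21. [r5c9∈{6}] r5c9 has the single candidate 6, so r5c9=6.
Step 22. [r3c5∈{7}] r3c5 has the single candidate 7 ⇒ r3c5=7.
Step 23. [r7c8∈{7}] r7c8 is down to just 7, so r7c8=7.
Step 24. [r7c9∈{2}] r7c9 has the single candidate 2, so r7c9=2.
Step 25. [r9c9∈{4}] nothing but 4 survives at r9c9. So r9c9=4.
Step 26. [r7c6∈{6}] r7c6 is down to just 6, so r7c6=6.
Step 27. [r2c4∈{6}] r2c4's peers cover all but 6. So r2c4=6.
Step 28. [r8c1∈{4}] only 4 remains possible at r8c1 ⇒ r8c1=4.
Step 29. [r6c4∈{3}] nothing but 3 survives at r6c4. So r6c4=3.
Step 30. [r6c9∈{9}] r6c9's peers cover all but 9. So r6c9=9.
Step 31. [r9c3∈{6}] r9c3's peers cover all but 6. So r9c3=6.
Step 32. [r5c6∈{4}] r5c6 is down to just 4 ⇒ r5c6=4.
Step 33. [r2c3∈{8}] nothing but 8 survives at r2c3, so r2c3=8.
Step 34. [r5c8∈{3}] r5c8's peers cover all but 3, so r5c8=3.
Step 35. [r6c1∈{8}] r6c1's peers cover all but 8 ⇒ r6c1=8.
Step 36. [r7c1∈{1}] only 1 remains possible at r7c1 ⇒ r7c1=1.
Step 37. [r4c2∈{3}] nothing but 3 survives at r4c2 ⇒ r4c2=3.
Step 38. [r8c5∈{9}] r8c5 has the single candidate 9 ⇒ r8c5=9.
Step 39. [r2c8∈{5}] only 5 remains possible at r2c8. So r2c8=5.
Step 40. [r4c7∈{5}] only 5 remains possible at r4c7 ⇒ r4c7=5.
Step 41. [r3c3∈{2}] r3c3's peers cover all but 2, so r3c3=2.
Step 42. [r1c6∈{8}] only 8 remains possible at r1c6, so r1c6=8.
Step 43. [r1c4∈{9}] r1c4 is down to just 9, so r1c4=9.
Step 44. [r8c3∈{3}] r8c3 has the single candidate 3, so r8c3=3.
Step 45. [r5c1∈{2}] only 2 remains possible at r5c1, so r5c1=2.
Step 46. [r6c7∈{1}] nothing but 1 survives at r6c7. So r6c7=1.
Step 47. [r3c6∈{5}] r3c6's peers cover all but 5 ⇒ r3c6=5.

Answer: 5 1 7 9 4 8 2 6 3 / 9 4 8 6 2 3 7 5 1 / 3 6 2 1 7 5 4 9 8 / 6 3 4 8 1 9 5 2 7 / 2 9 1 7 5 4 8 3 6 / 8 7 5 3 6 2 1 4 9 / 1 5 9 4 8 6 3 7 2 / 4 8 3 2 9 7 6 1 5 / 7 2 6 5 3 1 9 8 4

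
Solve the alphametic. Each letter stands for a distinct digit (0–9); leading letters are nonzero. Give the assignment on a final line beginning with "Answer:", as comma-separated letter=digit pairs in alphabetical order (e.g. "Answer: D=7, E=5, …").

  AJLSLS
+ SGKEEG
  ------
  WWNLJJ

Step 1. [col 1: S + G ≡ J (mod 10)] G=8 is one option consistent with column 1 (S + G ≡ J (mod 10), carry-in 0) — take it ⇒ G=8.
Step 2. [col 1: S + G ≡ J (mod 10)] column 1 (S + G ≡ J (mod 10), carry-in 0) doesn't pin J yet; pick J=0 and continue, so J=0.
Step 3. [col 1: S + G ≡ J (mod 10)] column 1 reads S+G+carry(0)=J with G=8, J=0; with digits 0,8 already taken and all letters distinct, the only value for S is 2. So S=2.
Step 4. [col 2: L + E ≡ J (mod 10)] several values work for L in column 2 (L + E ≡ J (mod 10), carry-in 1); try L=6. So L=6.
Step 5. [col 2: L + E ≡ J (mod 10)] column 2 reads L+E+carry(1)=J with L=6, J=0; with digits 0,2,6,8 already taken and all letters distinct, the only value for E is 3 ⇒ E=3.
Step 6. [col 4: L + K ≡ N (mod 10)] several values work for N in column 4 (L + K ≡ N (mod 10), carry-in 0); try N=1. So N=1.
Step 7. [col 4: L + K ≡ N (mod 10)] column 4: given L=6, N=1, carry-in 0, and digits 0,1,2,3,6,8 already taken and all letters distinct, L+K≡N (mod 10) forces K=5 ⇒ K=5.
Step 8. [col 5: J + G ≡ W (mod 10)] from column 5 (J=0, G=8, carry-in 1, digits 0,1,2,3,5,6,8 already taken and all letters distinct): W must equal 9 ⇒ W=9.
Step 9. [col 6: A + S ≡ W (mod 10)] from column 6 (S=2, W=9, carry-in 0, digits 0,1,2,3,5,6,8,9 already taken and all letters distinct): A must equal 7 ⇒ A=7.

Answer: A=7, E=3, G=8, J=0, K=5, L=6, N=1, S=2, W=9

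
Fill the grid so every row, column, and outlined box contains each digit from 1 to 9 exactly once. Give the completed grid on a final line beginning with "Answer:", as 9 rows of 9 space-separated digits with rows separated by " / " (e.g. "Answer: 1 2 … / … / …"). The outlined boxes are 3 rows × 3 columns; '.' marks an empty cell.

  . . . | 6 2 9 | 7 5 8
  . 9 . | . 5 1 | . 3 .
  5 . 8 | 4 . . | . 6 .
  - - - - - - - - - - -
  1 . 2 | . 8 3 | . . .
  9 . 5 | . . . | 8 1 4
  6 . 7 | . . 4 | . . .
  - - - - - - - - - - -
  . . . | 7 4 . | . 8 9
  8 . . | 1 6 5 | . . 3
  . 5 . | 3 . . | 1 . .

Step 1. [r7c2∈{1,2,3,6}] across col 2, 6 lands solely at r7c2, so r7c2=6.
Step 2. [r2c9∈{2}] r2c9's peers cover all but 2. So r2c9=2.
Step 3. [r3c2∈{1,2,3,7}] in row 3, 2 fits only at r3c2. So r3c2=2.
Step 4. [r6c9∈{5}] nothing but 5 survives at r6c9. So r6c9=5.
Step 5. [r7c6∈{2}] r7c6 has the single candidate 2 ⇒ r7c6=2.
Step 6. [r9c1∈{2,4,7}] 2 has one home in col 1: r9c1, so r9c1=2.
Step 7. [r6c7∈{2,3,9}] in col 7, 3 fits only at r6c7. So r6c7=3.
Step 8. [r1c2∈{1,3,4}] across col 2, 1 lands solely at r1c2, so r1c2=1.
Step 9. [r2c7∈{4}] only 4 remains possible at r2c7 ⇒ r2c7=4.
Step 10. [r6c8∈{2,9}] in box 6, 2 fits only at r6c8. So r6c8=2.
Step 11. [r4c8∈{7,9}] across col 8, 9 lands solely at r4c8 ⇒ r4c8=9.
Step 12. [r5c5∈{7}] nothing but 7 survives at r5c5 ⇒ r5c5=7.
Step 13. [r8c3∈{4,9}] 9 has one home in row 8: r8c3. So r8c3=9.
Step 14. [r9c3∈{4}] r9c3 is down to just 4, so r9c3=4.
Step 15. [r9c9∈{6,7}] r9c9 is the only open cell in row 9 admitting 6. So r9c9=6.
Step 16. [r7c1∈{3}] only 3 remains possible at r7c1. So r7c1=3.
Step 17. [r9c5∈{9}] nothing but 9 survives at r9c5 ⇒ r9c5=9.
Step 18. [r9c8∈{7}] r9c8 has the single candidate 7. So r9c8=7.
Step 19. [r8c7∈{2}] only 2 remains possible at r8c7 ⇒ r8c7=2.
Step 20. [r8c8∈{4}] only 4 remains possible at r8c8, so r8c8=4.
Step 21. [r7c7∈{5}] nothing but 5 survives at r7c7 ⇒ r7c7=5.
Step 22. [r5c2∈{3}] only 3 remains possible at r5c2 ⇒ r5c2=3.
Step 23. [r3c6∈{7}] r3c6 is down to just 7. So r3c6=7.
Step 24. [r5c6∈{6}] r5c6 has the single candidate 6, so r5c6=6.
Step 25. [r3c9∈{1}] r3c9 is down to just 1, so r3c9=1.
Step 26. [r6c2∈{8}] r6c2 is down to just 8 ⇒ r6c2=8.
Step 27. [r4c9∈{7}] r4c9's peers cover all but 7. So r4c9=7.
Step 28. [r3c7∈{9}] r3c7's peers cover all but 9. So r3c7=9.
Step 29. [r1c1∈{4}] r1c1 has the single candidate 4, so r1c1=4.
Step 30. [r4c4∈{5}] r4c4's peers cover all but 5, so r4c4=5.
Step 31. [r7c3∈{1}] nothing but 1 survives at r7c3, so r7c3=1.
Step 32. [r9c6∈{8}] only 8 remains possible at r9c6, so r9c6=8.
Step 33. [r2c4∈{8}] r2c4's peers cover all but 8, so r2c4=8.
Step 34. [r2c3∈{6}] r2c3's peers cover all but 6 ⇒ r2c3=6.
Step 35. [r3c5∈{3}] r3c5's peers cover all but 3 ⇒ r3c5=3.
Step 36. [r5c4∈{2}] only 2 remains possible at r5c4. So r5c4=2.
Step 37. [r4c2∈{4}] only 4 remains possible at r4c2 ⇒ r4c2=4.
Step 38. [r6c4∈{9}] r6c4 has the single candidate 9, so r6c4=9.
Step 39. [r1c3∈{3}] r1c3 has the single candidate 3 ⇒ r1c3=3.
Step 40. [r4c7∈{6}] nothing but 6 survives at r4c7 ⇒ r4c7=6.
Step 41. [r8c2∈{7}] r8c2's peers cover all but 7. So r8c2=7.
Step 42. [r2c1∈{7}] only 7 remains possible at r2c1 ⇒ r2c1=7.
Step 43. [r6c5∈{1}] nothing but 1 survives at r6c5, so r6c5=1.

Answer: 4 1 3 6 2 9 7 5 8 / 7 9 6 8 5 1 4 3 2 / 5 2 8 4 3 7 9 6 1 / 1 4 2 5 8 3 6 9 7 / 9 3 5 2 7 6 8 1 4 / 6 8 7 9 1 4 3 2 5 / 3 6 1 7 4 2 5 8 9 / 8 7 9 1 6 5 2 4 3 / 2 5 4 3 9 8 1 7 6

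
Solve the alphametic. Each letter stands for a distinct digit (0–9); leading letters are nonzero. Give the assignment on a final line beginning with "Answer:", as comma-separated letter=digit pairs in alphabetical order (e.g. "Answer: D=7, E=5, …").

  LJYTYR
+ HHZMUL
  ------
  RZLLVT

Step 1. [col 1: R + L ≡ T (mod 10)] no forcing yet in column 1 (carry-in 0); L=4 is free and consistent — try it, so L=4.
Step 2. [col 1: R + L ≡ T (mod 10)] several values work for R in column 1 (R + L ≡ T (mod 10), carry-in 0); try R=9 ⇒ R=9.
Step 3. [col 1: R + L ≡ T (mod 10)] from column 1 (R=9, L=4, carry-in 0, digits 4,9 already taken and all letters distinct): T must equal 3, so T=3.
Step 4. [col 2: Y + U ≡ V (mod 10)] several values work for V in column 2 (Y + U ≡ V (mod 10), carry-in 1); try V=7. So V=7.
Step 5. [col 2: Y + U ≡ V (mod 10)] no forcing yet in column 2 (carry-in 1); Y=6 is free and consistent — try it, so Y=6.
Step 6. [col 2: Y + U ≡ V (mod 10)] from column 2 (Y=6, V=7, carry-in 1, digits 3,4,6,7,9 already taken and all letters distinct): U must equal 0, so U=0.
Step 7. [col 3: T + M ≡ L (mod 10)] from column 3 (T=3, L=4, carry-in 0, digits 0,3,4,6,7,9 already taken and all letters distinct): M must equal 1. So M=1.
Step 8. [col 4: Y + Z ≡ L (mod 10)] from column 4 (Y=6, L=4, carry-in 0, digits 0,1,3,4,6,7,9 already taken and all letters distinct): Z must equal 8, so Z=8.
Step 9. [col 5: J + H ≡ Z (mod 10)] J=2 is one option consistent with column 5 (J + H ≡ Z (mod 10), carry-in 1) — take it, so J=2.
Step 10. [col 5: J + H ≡ Z (mod 10)] column 5 reads J+H+carry(1)=Z with J=2, Z=8; with digits 0,1,2,3,4,6,7,8,9 already taken and all letters distinct, the only value for H is 5. So H=5.

Answer: H=5, J=2, L=4, M=1, R=9, T=3, U=0, V=7, Y=6, Z=8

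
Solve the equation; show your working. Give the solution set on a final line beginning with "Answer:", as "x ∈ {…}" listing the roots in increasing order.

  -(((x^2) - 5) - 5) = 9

Step 1. [-(((x^2) - 5) - 5) = 9] leading − — multiply by −1. So neg: ((x^2) - 5) - 5 = -9.
Step 2. [((x^2) - 5) - 5 = -9] add 5: x sits inside (… - 5). So sub: (x^2) - 5 = -4.
Step 3. [(x^2) - 5 = -4] peel the -5: add 5 from each side ⇒ sub: x^2 = 1.
Step 4. [x^2 = 1] √ both sides: 1 ≥ 0 gives two branches ⇒ sqrt: x = 1 or -1.

Answer: x ∈ {-1, 1}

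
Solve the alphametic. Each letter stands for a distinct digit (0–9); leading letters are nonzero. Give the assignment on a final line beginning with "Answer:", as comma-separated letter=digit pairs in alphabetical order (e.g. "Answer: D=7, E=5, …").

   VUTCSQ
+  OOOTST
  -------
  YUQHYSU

Step 1. [Y] Y is the leading digit of a 7-digit sum of two 6-digit numbers; the final carry is exactly 1 ⇒ Y=1.
Step 2. [col 1: Q + T ≡ U (mod 10)] several values work for U in column 1 (Q + T ≡ U (mod 10), carry-in 0); try U=2. So U=2.
Step 3. [col 1: Q + T ≡ U (mod 10)] no forcing yet in column 1 (carry-in 0); T=4 is free and consistent — try it, so T=4.
Step 4. [col 1: Q + T ≡ U (mod 10)] from column 1 (T=4, U=2, carry-in 0, digits 1,2,4 already taken and all letters distinct): Q must equal 8, so Q=8.
Step 5. [col 2: S + S ≡ S (mod 10)] from column 2 (nothing yet, carry-in 1, digits 1,2,4,8 already taken and all letters distinct): S must equal 9, so S=9.
Step 6. [col 3: C + T ≡ Y (mod 10)] from column 3 (T=4, Y=1, carry-in 1, digits 1,2,4,8,9 already taken and all letters distinct): C must equal 6, so C=6.
Step 7. [col 4: T + O ≡ H (mod 10)] column 4 (T + O ≡ H (mod 10), carry-in 1) doesn't pin H yet; pick H=0 and continue. So H=0.
Step 8. [col 4: T + O ≡ H (mod 10)] from column 4 (T=4, H=0, carry-in 1, digits 0,1,2,4,6,8,9 already taken and all letters distinct): O must equal 5. So O=5.
Step 9. [col 6: V + O ≡ U (mod 10)] from column 6 (O=5, U=2, carry-in 0, digits 0,1,2,4,5,6,8,9 already taken and all letters distinct): V must equal 7, so V=7.

Answer: C=6, H=0, O=5, Q=8, S=9, T=4, U=2, V=7, Y=1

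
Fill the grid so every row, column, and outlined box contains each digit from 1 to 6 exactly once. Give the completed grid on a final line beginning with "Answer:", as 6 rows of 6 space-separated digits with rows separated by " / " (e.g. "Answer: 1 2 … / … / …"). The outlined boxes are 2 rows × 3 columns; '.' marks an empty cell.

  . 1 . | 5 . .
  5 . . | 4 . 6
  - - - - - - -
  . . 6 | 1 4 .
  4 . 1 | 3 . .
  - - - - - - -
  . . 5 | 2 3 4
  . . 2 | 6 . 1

Step 1. [r1c5∈{2}] nothing but 2 survives at r1c5 ⇒ r1c5=2.
Step 2. [r3c1∈{2,3}] 2 has one home in col 1: r3c1 ⇒ r3c1=2.
Step 3. [r3c6∈{5}] nothing but 5 survives at r3c6. So r3c6=5.
Step 4. [r2c3∈{3}] r2c3's peers cover all but 3 ⇒ r2c3=3.
Step 5. [r6c1∈{3}] r6c1's peers cover all but 3 ⇒ r6c1=3.
Step 6. [r5c1∈{1,6}] row 5 places 1 nowhere but r5c1. So r5c1=1.
Step 7. [r1c6∈{3}] nothing but 3 survives at r1c6. So r1c6=3.
Step 8. [r2c5∈{1}] only 1 remains possible at r2c5 ⇒ r2c5=1.
Step 9. [r4c6∈{2}] r4c6 is down to just 2 ⇒ r4c6=2.
Step 10. [r4c5∈{6}] only 6 remains possible at r4c5, so r4c5=6.
Step 11. [r5c2∈{6}] only 6 remains possible at r5c2 ⇒ r5c2=6.
Step 12. [r3c2∈{3}] only 3 remains possible at r3c2. So r3c2=3.
Step 13. [r6c2∈{4}] nothing but 4 survives at r6c2. So r6c2=4.
Step 14. [r1c3∈{4}] r1c3 is down to just 4, so r1c3=4.
Step 15. [r2c2∈{2}] nothing but 2 survives at r2c2 ⇒ r2c2=2.
Step 16. [r6c5∈{5}] r6c5's peers cover all but 5, so r6c5=5.
Step 17. [r4c2∈{5}] r4c2 is down to just 5 ⇒ r4c2=5.
Step 18. [r1c1∈{6}] nothing but 6 survives at r1c1. So r1c1=6.

Answer: 6 1 4 5 2 3 / 5 2 3 4 1 6 / 2 3 6 1 4 5 / 4 5 1 3 6 2 / 1 6 5 2 3 4 / 3 4 2 6 5 1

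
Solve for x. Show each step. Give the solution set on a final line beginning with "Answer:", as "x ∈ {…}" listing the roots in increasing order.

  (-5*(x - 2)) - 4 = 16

Step 1. [(-5*(x - 2)) - 4 = 16] the outer -4 inverts by adding 4. So sub: -5*(x - 2) = 20.
Step 2. [-5*(x - 2) = 20] LHS = -5·(…); ÷-5 both sides, so div: x - 2 = -4.
Step 3. [x - 2 = -4] -2 is outermost — add 2 both sides ⇒ sub: x = -2.

Answer: x ∈ {-2}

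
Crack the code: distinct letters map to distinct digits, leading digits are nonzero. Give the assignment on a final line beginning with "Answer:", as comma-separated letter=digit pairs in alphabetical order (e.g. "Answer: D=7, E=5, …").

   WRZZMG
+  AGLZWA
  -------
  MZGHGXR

Step 1. [col 1: G + A ≡ R (mod 10)] several values work for A in column 1 (G + A ≡ R (mod 10), carry-in 0); try A=5 ⇒ A=5.
Step 2. [col 1: G + A ≡ R (mod 10)] no forcing yet in column 1 (carry-in 0); R=9 is free and consistent — try it ⇒ R=9.
Step 3. [M] adding two 6-digit numbers gives at most 6+1 digits, and here it does — M is that final carry and must be 1, so M=1.
Step 4. [col 1: G + A ≡ R (mod 10)] in column 1 we have G+A≡R with carry-in 0; given A=5, R=9 and digits 1,5,9 already taken and all letters distinct, that pins G to 4, so G=4.
Step 5. [col 2: M + W ≡ X (mod 10)] column 2 (M + W ≡ X (mod 10), carry-in 0) doesn't pin W yet; pick W=6 and continue, so W=6.
Step 6. [col 2: M + W ≡ X (mod 10)] column 2: given M=1, W=6, carry-in 0, and digits 1,4,5,6,9 already taken and all letters distinct, M+W≡X (mod 10) forces X=7, so X=7.
Step 7. [col 3: Z + Z ≡ G (mod 10)] in column 3 we have Z+Z≡G with carry-in 0; given G=4 and digits 1,4,5,6,7,9 already taken and all letters distinct, that pins Z to 2 ⇒ Z=2.
Step 8. [col 4: Z + L ≡ H (mod 10)] column 4: given Z=2, carry-in 0, and digits 1,2,4,5,6,7,9 already taken and all letters distinct, Z+L≡H (mod 10) forces H=0, so H=0.
Step 9. [col 4: Z + L ≡ H (mod 10)] from column 4 (Z=2, H=0, carry-in 0, digits 0,1,2,4,5,6,7,9 already taken and all letters distinct): L must equal 8. So L=8.

Answer: A=5, G=4, H=0, L=8, M=1, R=9, W=6, X=7, Z=2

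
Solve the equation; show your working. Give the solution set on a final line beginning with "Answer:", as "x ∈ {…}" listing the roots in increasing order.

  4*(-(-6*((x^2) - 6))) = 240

Step 1. [4*(-(-6*((x^2) - 6))) = 240] 4·(inner) — divide through by 4. So div: -(-6*((x^2) - 6)) = 60.
Step 2. [-(-6*((x^2) - 6)) = 60] flip signs both sides, so neg: -6*((x^2) - 6) = -60.
Step 3. [-6*((x^2) - 6) = -60] -6·(inner) — divide through by -6, so div: (x^2) - 6 = 10.
Step 4. [(x^2) - 6 = 10] 6 comes off first (add 6), so sub: x^2 = 16.
Step 5. [x^2 = 16] √ both sides: 16 ≥ 0 gives two branches. So sqrt: x = 4 or -4.

Answer: x ∈ {-4, 4}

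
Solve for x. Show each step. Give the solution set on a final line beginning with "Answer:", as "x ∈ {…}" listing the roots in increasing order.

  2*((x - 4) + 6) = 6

Step 1. [2*((x - 4) + 6) = 6] 2 out front; divide by 2, so div: (x - 4) + 6 = 3.
Step 2. [(x - 4) + 6 = 3] peel the +6: subtract 6 from each side. So sub: x - 4 = -3.
Step 3. [x - 4 = -3] add 4: x sits inside (… - 4) ⇒ sub: x = 1.

Answer: x ∈ {1}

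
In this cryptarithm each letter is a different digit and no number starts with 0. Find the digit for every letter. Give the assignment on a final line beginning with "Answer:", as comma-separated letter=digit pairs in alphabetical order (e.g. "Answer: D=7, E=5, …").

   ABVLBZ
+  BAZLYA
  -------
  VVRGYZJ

Step 1. [col 1: Z + A ≡ J (mod 10)] column 1 (Z + A ≡ J (mod 10), carry-in 0) doesn't pin A yet; pick A=7 and continue. So A=7.
Step 2. [col 1: Z + A ≡ J (mod 10)] no forcing yet in column 1 (carry-in 0); J=5 is free and consistent — try it, so J=5.
Step 3. [col 1: Z + A ≡ J (mod 10)] from column 1 (A=7, J=5, carry-in 0, digits 5,7 already taken and all letters distinct): Z must equal 8. So Z=8.
Step 4. [col 2: B + Y ≡ Z (mod 10)] B=3 is one option consistent with column 2 (B + Y ≡ Z (mod 10), carry-in 1) — take it ⇒ B=3.
Step 5. [col 2: B + Y ≡ Z (mod 10)] column 2 reads B+Y+carry(1)=Z with B=3, Z=8; with digits 3,5,7,8 already taken and all letters distinct, the only value for Y is 4, so Y=4.
Step 6. [col 3: L + L ≡ Y (mod 10)] column 3 reads L+L+carry(0)=Y with Y=4; with digits 3,4,5,7,8 already taken and all letters distinct, the only value for L is 2 ⇒ L=2.
Step 7. [col 4: V + Z ≡ G (mod 10)] from column 4 (Z=8, carry-in 0, digits 2,3,4,5,7,8 already taken and all letters distinct): G must equal 9. So G=9.
Step 8. [col 4: V + Z ≡ G (mod 10)] column 4: given Z=8, G=9, carry-in 0, and digits 2,3,4,5,7,8,9 already taken and all letters distinct, V+Z≡G (mod 10) forces V=1. So V=1.
Step 9. [col 5: B + A ≡ R (mod 10)] from column 5 (B=3, A=7, carry-in 0, digits 1,2,3,4,5,7,8,9 already taken and all letters distinct): R must equal 0 ⇒ R=0.

Answer: A=7, B=3, G=9, J=5, L=2, R=0, V=1, Y=4, Z=8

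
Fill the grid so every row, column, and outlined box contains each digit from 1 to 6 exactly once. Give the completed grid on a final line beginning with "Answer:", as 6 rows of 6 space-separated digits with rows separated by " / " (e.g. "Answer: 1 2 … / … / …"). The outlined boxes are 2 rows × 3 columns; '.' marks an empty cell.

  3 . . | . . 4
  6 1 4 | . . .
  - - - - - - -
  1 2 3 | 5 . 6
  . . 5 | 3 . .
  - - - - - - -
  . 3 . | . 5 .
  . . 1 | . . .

Step 1. [r2c4∈{2}] r2c4 is down to just 2, so r2c4=2.
Step 2. [r4c1∈{4}] nothing but 4 survives at r4c1, so r4c1=4.
Step 3. [r6c2∈{4,5,6}] 4 has one home in col 2: r6c2 ⇒ r6c2=4.
Step 4. [r5c1∈{2}] r5c1's peers cover all but 2. So r5c1=2.
Step 5. [r6c4∈{6}] nothing but 6 survives at r6c4, so r6c4=6.
Step 6. [r2c5∈{3}] r2c5 is down to just 3, so r2c5=3.
Step 7. [r5c6∈{1}] nothing but 1 survives at r5c6 ⇒ r5c6=1.
Step 8. [r6c5∈{2}] r6c5 is down to just 2, so r6c5=2.
Step 9. [r1c4∈{1}] only 1 remains possible at r1c4. So r1c4=1.
Step 10. [r1c3∈{2}] only 2 remains possible at r1c3, so r1c3=2.
Step 11. [r6c6∈{3}] r6c6's peers cover all but 3. So r6c6=3.
Step 12. [r4c2∈{6}] only 6 remains possible at r4c2. So r4c2=6.
Step 13. [r3c5∈{4}] r3c5 is down to just 4, so r3c5=4.
Step 14. [r5c4∈{4}] r5c4 is down to just 4. So r5c4=4.
Step 15. [r4c5∈{1}] r4c5's peers cover all but 1 ⇒ r4c5=1.
Step 16. [r1c5∈{6}] nothing but 6 survives at r1c5, so r1c5=6.
Step 17. [r2c6∈{5}] nothing but 5 survives at r2c6 ⇒ r2c6=5.
Step 18. [r6c1∈{5}] r6c1 is down to just 5 ⇒ r6c1=5.
Step 19. [r1c2∈{5}] r1c2 has the single candidate 5, so r1c2=5.
Step 20. [r5c3∈{6}] r5c3 has the single candidate 6. So r5c3=6.
Step 21. [r4c6∈{2}] nothing but 2 survives at r4c6. So r4c6=2.

Answer: 3 5 2 1 6 4 / 6 1 4 2 3 5 / 1 2 3 5 4 6 / 4 6 5 3 1 2 / 2 3 6 4 5 1 / 5 4 1 6 2 3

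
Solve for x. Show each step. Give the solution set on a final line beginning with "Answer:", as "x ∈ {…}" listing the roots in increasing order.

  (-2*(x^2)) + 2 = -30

Step 1. [(-2*(x^2)) + 2 = -30] subtract 2: x sits inside (… + 2) ⇒ sub: -2*(x^2) = -32.
Step 2. [-2*(x^2) = -32] -2·(inner) — divide through by -2, so div: x^2 = 16.
Step 3. [x^2 = 16] √ both sides: 16 ≥ 0 gives two branches ⇒ sqrt: x = 4 or -4.

Answer: x ∈ {-4, 4}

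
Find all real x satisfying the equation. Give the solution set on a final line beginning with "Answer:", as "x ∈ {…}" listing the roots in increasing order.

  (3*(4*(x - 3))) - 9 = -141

Step 1. [(3*(4*(x - 3))) - 9 = -141] 3 | LHS and 3 | -141: pull 3 out, so factor: (4*(x - 3)) - 3 = -47.
Step 2. [(4*(x - 3)) - 3 = -47] peel the -3: add 3 from each side. So sub: 4*(x - 3) = -44.
Step 3. [4*(x - 3) = -44] LHS = 4·(…); ÷4 both sides, so div: x - 3 = -11.
Step 4. [x - 3 = -11] the outer -3 inverts by adding 3, so sub: x = -8.

Answer: x ∈ {-8}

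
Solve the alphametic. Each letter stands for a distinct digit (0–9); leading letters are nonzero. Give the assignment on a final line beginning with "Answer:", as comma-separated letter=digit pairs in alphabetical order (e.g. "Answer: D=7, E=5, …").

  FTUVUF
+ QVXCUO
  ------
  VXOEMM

Step 1. [col 1: F + O ≡ M (mod 10)] no forcing yet in column 1 (carry-in 0); F=2 is free and consistent — try it. So F=2.
Step 2. [col 1: F + O ≡ M (mod 10)] M=1 is one option consistent with column 1 (F + O ≡ M (mod 10), carry-in 0) — take it, so M=1.
Step 3. [col 1: F + O ≡ M (mod 10)] in column 1 we have F+O≡M with carry-in 0; given F=2, M=1 and digits 1,2 already taken and all letters distinct, that pins O to 9, so O=9.
Step 4. [col 2: U + U ≡ M (mod 10)] several values work for U in column 2 (U + U ≡ M (mod 10), carry-in 1); try U=5. So U=5.
Step 5. [col 3: V + C ≡ E (mod 10)] several values work for E in column 3 (V + C ≡ E (mod 10), carry-in 1); try E=7 ⇒ E=7.
Step 6. [col 3: V + C ≡ E (mod 10)] several values work for V in column 3 (V + C ≡ E (mod 10), carry-in 1); try V=6, so V=6.
Step 7. [col 3: V + C ≡ E (mod 10)] column 3 reads V+C+carry(1)=E with V=6, E=7; with digits 1,2,5,6,7,9 already taken and all letters distinct, the only value for C is 0. So C=0.
Step 8. [col 4: U + X ≡ O (mod 10)] in column 4 we have U+X≡O with carry-in 0; given U=5, O=9 and digits 0,1,2,5,6,7,9 already taken and all letters distinct, that pins X to 4. So X=4.
Step 9. [col 5: T + V ≡ X (mod 10)] in column 5 we have T+V≡X with carry-in 0; given V=6, X=4 and digits 0,1,2,4,5,6,7,9 already taken and all letters distinct, that pins T to 8. So T=8.
Step 10. [col 6: F + Q ≡ V (mod 10)] column 6: given F=2, V=6, carry-in 1, and digits 0,1,2,4,5,6,7,8,9 already taken and all letters distinct, F+Q≡V (mod 10) forces Q=3 ⇒ Q=3.

Answer: C=0, E=7, F=2, M=1, O=9, Q=3, T=8, U=5, V=6, X=4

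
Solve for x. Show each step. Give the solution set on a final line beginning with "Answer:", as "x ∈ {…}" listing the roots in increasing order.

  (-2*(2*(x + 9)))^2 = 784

Step 1. [(-2*(2*(x + 9)))^2 = 784] √ both sides: 784 ≥ 0 gives two branches, so sqrt: -2*(2*(x + 9)) = 28 or -28.
Step 2. [-2*(2*(x + 9)) = 28 or -28] leading coefficient -2: divide by -2 ⇒ div: 2*(x + 9) = -14 or 14.
Step 3. [2*(x + 9) = -14 or 14] leading coefficient 2: divide by 2, so div: x + 9 = -7 or 7.
Step 4. [x + 9 = -7 or 7] subtract 9: x sits inside (… + 9). So sub: x = -16 or -2.

Answer: x ∈ {-16, -2}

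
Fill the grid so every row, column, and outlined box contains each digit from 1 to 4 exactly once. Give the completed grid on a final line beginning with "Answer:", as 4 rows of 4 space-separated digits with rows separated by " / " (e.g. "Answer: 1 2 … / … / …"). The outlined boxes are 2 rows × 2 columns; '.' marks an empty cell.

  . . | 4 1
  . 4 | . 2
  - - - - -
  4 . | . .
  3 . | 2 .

Step 1. [r3c2∈{1,2}] across row 3, 2 lands solely at r3c2 ⇒ r3c2=2.
Step 2. [r3c3∈{1,3}] 1 has one home in row 3: r3c3, so r3c3=1.
Step 3. [r1c1∈{2}] r1c1 has the single candidate 2, so r1c1=2.
Step 4. [r2c3∈{3}] r2c3's peers cover all but 3. So r2c3=3.
Step 5. [r2c1∈{1}] nothing but 1 survives at r2c1 ⇒ r2c1=1.
Step 6. [r4c2∈{1}] r4c2 has the single candidate 1, so r4c2=1.
Step 7. [r4c4∈{4}] only 4 remains possible at r4c4. So r4c4=4.
Step 8. [r3c4∈{3}] nothing but 3 survives at r3c4. So r3c4=3.
Step 9. [r1c2∈{3}] r1c2's peers cover all but 3, so r1c2=3.

Answer: 2 3 4 1 / 1 4 3 2 / 4 2 1 3 / 3 1 2 4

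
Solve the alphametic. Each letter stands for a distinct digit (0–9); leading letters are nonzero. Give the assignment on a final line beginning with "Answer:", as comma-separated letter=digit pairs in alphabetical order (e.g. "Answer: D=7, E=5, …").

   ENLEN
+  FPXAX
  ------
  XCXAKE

Step 1. [col 1: N + X ≡ E (mod 10)] several values work for N in column 1 (N + X ≡ E (mod 10), carry-in 0); try N=2, so N=2.
Step 2. [col 1: N + X ≡ E (mod 10)] E=3 is one option consistent with column 1 (N + X ≡ E (mod 10), carry-in 0) — take it ⇒ E=3.
Step 3. [col 1: N + X ≡ E (mod 10)] column 1 reads N+X+carry(0)=E with N=2, E=3; with digits 2,3 already taken and all letters distinct, the only value for X is 1 ⇒ X=1.
Step 4. [col 2: E + A ≡ K (mod 10)] several values work for K in column 2 (E + A ≡ K (mod 10), carry-in 0); try K=8, so K=8.
Step 5. [col 2: E + A ≡ K (mod 10)] in column 2 we have E+A≡K with carry-in 0; given E=3, K=8 and digits 1,2,3,8 already taken and all letters distinct, that pins A to 5. So A=5.
Step 6. [col 3: L + X ≡ A (mod 10)] from column 3 (X=1, A=5, carry-in 0, digits 1,2,3,5,8 already taken and all letters distinct): L must equal 4, so L=4.
Step 7. [col 4: N + P ≡ X (mod 10)] from column 4 (N=2, X=1, carry-in 0, digits 1,2,3,4,5,8 already taken and all letters distinct): P must equal 9, so P=9.
Step 8. [col 5: E + F ≡ C (mod 10)] column 5: given E=3, carry-in 1, and digits 1,2,3,4,5,8,9 already taken and all letters distinct, E+F≡C (mod 10) forces F=6. So F=6.
Step 9. [col 5: E + F ≡ C (mod 10)] column 5: given E=3, F=6, carry-in 1, and digits 1,2,3,4,5,6,8,9 already taken and all letters distinct, E+F≡C (mod 10) forces C=0 ⇒ C=0.

Answer: A=5, C=0, E=3, F=6, K=8, L=4, N=2, P=9, X=1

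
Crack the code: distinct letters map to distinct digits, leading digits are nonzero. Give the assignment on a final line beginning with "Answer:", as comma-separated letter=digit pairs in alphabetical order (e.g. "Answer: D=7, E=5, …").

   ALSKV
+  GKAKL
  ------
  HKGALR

Step 1. [col 1: V + L ≡ R (mod 10)] L=6 is one option consistent with column 1 (V + L ≡ R (mod 10), carry-in 0) — take it ⇒ L=6.
Step 2. [col 1: V + L ≡ R (mod 10)] no forcing yet in column 1 (carry-in 0); V=2 is free and consistent — try it ⇒ V=2.
Step 3. [col 1: V + L ≡ R (mod 10)] column 1 reads V+L+carry(0)=R with V=2, L=6; with digits 2,6 already taken and all letters distinct, the only value for R is 8, so R=8.
Step 4. [col 2: K + K ≡ L (mod 10)] column 2 reads K+K+carry(0)=L with L=6; with digits 2,6,8 already taken and all letters distinct, the only value for K is 3. So K=3.
Step 5. [col 3: S + A ≡ A (mod 10)] column 3: given nothing yet, carry-in 0, and digits 2,3,6,8 already taken and all letters distinct, S+A≡A (mod 10) forces S=0 ⇒ S=0.
Step 6. [col 3: S + A ≡ A (mod 10)] several values work for A in column 3 (S + A ≡ A (mod 10), carry-in 0); try A=4, so A=4.
Step 7. [H] H is the leading digit of a 6-digit sum of two 5-digit numbers; the final carry is exactly 1 ⇒ H=1.
Step 8. [col 4: L + K ≡ G (mod 10)] in column 4 we have L+K≡G with carry-in 0; given L=6, K=3 and digits 0,1,2,3,4,6,8 already taken and all letters distinct, that pins G to 9, so G=9.

Answer: A=4, G=9, H=1, K=3, L=6, R=8, S=0, V=2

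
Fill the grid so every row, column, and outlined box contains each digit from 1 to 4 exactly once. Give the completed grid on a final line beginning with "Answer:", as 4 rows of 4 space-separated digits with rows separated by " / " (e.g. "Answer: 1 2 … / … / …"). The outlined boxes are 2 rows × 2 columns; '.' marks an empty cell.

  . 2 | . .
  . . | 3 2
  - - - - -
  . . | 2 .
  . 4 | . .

Step 1. [r4c3∈{1}] nothing but 1 survives at r4c3. So r4c3=1.
Step 2. [r3c2∈{1,3}] across col 2, 3 lands solely at r3c2, so r3c2=3.
Step 3. [r1c3∈{4}] r1c3 is down to just 4 ⇒ r1c3=4.
Step 4. [r2c2∈{1}] r2c2's peers cover all but 1 ⇒ r2c2=1.
Step 5. [r2c1∈{4}] only 4 remains possible at r2c1, so r2c1=4.
Step 6. [r4c1∈{2}] only 2 remains possible at r4c1. So r4c1=2.
Step 7. [r3c1∈{1}] only 1 remains possible at r3c1. So r3c1=1.
Step 8. [r3c4∈{4}] only 4 remains possible at r3c4. So r3c4=4.
Step 9. [r1c1∈{3}] r1c1 has the single candidate 3, so r1c1=3.
Step 10. [r4c4∈{3}] r4c4's peers cover all but 3 ⇒ r4c4=3.
Step 11. [r1c4∈{1}] r1c4 is down to just 1 ⇒ r1c4=1.

Answer: 3 2 4 1 / 4 1 3 2 / 1 3 2 4 / 2 4 1 3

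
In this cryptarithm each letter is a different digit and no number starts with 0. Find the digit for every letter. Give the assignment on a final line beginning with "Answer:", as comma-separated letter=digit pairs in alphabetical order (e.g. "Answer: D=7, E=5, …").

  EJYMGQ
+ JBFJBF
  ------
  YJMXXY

Step 1. [col 1: Q + F ≡ Y (mod 10)] no forcing yet in column 1 (carry-in 0); F=6 is free and consistent — try it, so F=6.
Step 2. [col 1: Q + F ≡ Y (mod 10)] several values work for Y in column 1 (Q + F ≡ Y (mod 10), carry-in 0); try Y=8 ⇒ Y=8.
Step 3. [col 1: Q + F ≡ Y (mod 10)] column 1: given F=6, Y=8, carry-in 0, and digits 6,8 already taken and all letters distinct, Q+F≡Y (mod 10) forces Q=2 ⇒ Q=2.
Step 4. [col 2: G + B ≡ X (mod 10)] several values work for X in column 2 (G + B ≡ X (mod 10), carry-in 0); try X=0, so X=0.
Step 5. [col 2: G + B ≡ X (mod 10)] B=9 is one option consistent with column 2 (G + B ≡ X (mod 10), carry-in 0) — take it ⇒ B=9.
Step 6. [col 2: G + B ≡ X (mod 10)] column 2: given B=9, X=0, carry-in 0, and digits 0,2,6,8,9 already taken and all letters distinct, G+B≡X (mod 10) forces G=1 ⇒ G=1.
Step 7. [col 3: M + J ≡ X (mod 10)] several values work for J in column 3 (M + J ≡ X (mod 10), carry-in 1); try J=4 ⇒ J=4.
Step 8. [col 3: M + J ≡ X (mod 10)] column 3: given J=4, X=0, carry-in 1, and digits 0,1,2,4,6,8,9 already taken and all letters distinct, M+J≡X (mod 10) forces M=5, so M=5.
Step 9. [col 6: E + J ≡ Y (mod 10)] column 6: given J=4, Y=8, carry-in 1, and digits 0,1,2,4,5,6,8,9 already taken and all letters distinct, E+J≡Y (mod 10) forces E=3. So E=3.

Answer: B=9, E=3, F=6, G=1, J=4, M=5, Q=2, X=0, Y=8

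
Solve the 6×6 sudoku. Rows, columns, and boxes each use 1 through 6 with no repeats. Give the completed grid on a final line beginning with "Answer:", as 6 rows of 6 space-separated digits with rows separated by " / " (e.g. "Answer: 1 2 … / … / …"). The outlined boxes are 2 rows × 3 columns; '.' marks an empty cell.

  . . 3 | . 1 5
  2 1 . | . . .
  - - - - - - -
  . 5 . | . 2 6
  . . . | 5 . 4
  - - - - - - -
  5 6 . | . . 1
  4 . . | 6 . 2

Step 1. [r4c5∈{3}] r4c5 has the single candidate 3. So r4c5=3.
Step 2. [r1c2∈{4}] only 4 remains possible at r1c2, so r1c2=4.
Step 3. [r1c1∈{6}] r1c1's peers cover all but 6, so r1c1=6.
Step 4. [r4c1∈{1}] r4c1 has the single candidate 1 ⇒ r4c1=1.
Step 5. [r5c5∈{4}] r5c5's peers cover all but 4 ⇒ r5c5=4.
Step 6. [r2c4∈{3,4}] row 2 places 4 nowhere but r2c4. So r2c4=4.
Step 7. [r4c2∈{2}] r4c2 has the single candidate 2, so r4c2=2.
Step 8. [r6c3∈{1}] r6c3 has the single candidate 1. So r6c3=1.
Step 9. [r6c2∈{3}] r6c2 has the single candidate 3 ⇒ r6c2=3.
Step 10. [r3c3∈{4}] nothing but 4 survives at r3c3 ⇒ r3c3=4.
Step 11. [r6c5∈{5}] r6c5 has the single candidate 5, so r6c5=5.
Step 12. [r3c1∈{3}] r3c1 is down to just 3. So r3c1=3.
Step 13. [r2c5∈{6}] nothing but 6 survives at r2c5. So r2c5=6.
Step 14. [r5c4∈{3}] nothing but 3 survives at r5c4 ⇒ r5c4=3.
Step 15. [r4c3∈{6}] only 6 remains possible at r4c3, so r4c3=6.
Step 16. [r2c6∈{3}] r2c6's peers cover all but 3, so r2c6=3.
Step 17. [r5c3∈{2}] nothing but 2 survives at r5c3, so r5c3=2.
Step 18. [r1c4∈{2}] only 2 remains possible at r1c4, so r1c4=2.
Step 19. [r3c4∈{1}] nothing but 1 survives at r3c4. So r3c4=1.
Step 20. [r2c3∈{5}] only 5 remains possible at r2c3. So r2c3=5.

Answer: 6 4 3 2 1 5 / 2 1 5 4 6 3 / 3 5 4 1 2 6 / 1 2 6 5 3 4 / 5 6 2 3 4 1 / 4 3 1 6 5 2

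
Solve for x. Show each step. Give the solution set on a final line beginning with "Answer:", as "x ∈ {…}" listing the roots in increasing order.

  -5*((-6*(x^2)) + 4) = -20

Step 1. [-5*((-6*(x^2)) + 4) = -20] divide by the outer -5. So div: (-6*(x^2)) + 4 = 4.
Step 2. [(-6*(x^2)) + 4 = 4] +4 is outermost — subtract 4 both sides, so sub: -6*(x^2) = 0.
Step 3. [-6*(x^2) = 0] leading coefficient -6: divide by -6. So div: x^2 = 0.
Step 4. [x^2 = 0] LHS squared, RHS 0 ≥ 0: apply √ (±). So sqrt: x = 0.

Answer: x ∈ {0}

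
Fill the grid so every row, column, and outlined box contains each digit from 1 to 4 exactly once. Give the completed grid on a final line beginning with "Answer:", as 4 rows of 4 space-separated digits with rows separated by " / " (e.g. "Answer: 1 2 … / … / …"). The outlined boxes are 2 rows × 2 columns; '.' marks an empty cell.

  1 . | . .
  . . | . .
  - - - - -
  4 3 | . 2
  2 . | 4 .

Step 1. [r4c4∈{1,3}] r4c4 is the only open cell in row 4 admitting 3. So r4c4=3.
Step 2. [r1c3∈{2,3}] r1c3 is the only open cell in row 1 admitting 3, so r1c3=3.
Step 3. [r2c4∈{1,4}] 1 has one home in col 4: r2c4. So r2c4=1.
Step 4. [r2c2∈{2,4}] row 2 places 4 nowhere but r2c2, so r2c2=4.
Step 5. [r4c2∈{1}] r4c2 has the single candidate 1 ⇒ r4c2=1.
Step 6. [r1c4∈{4}] r1c4 is down to just 4. So r1c4=4.
Step 7. [r1c2∈{2}] only 2 remains possible at r1c2, so r1c2=2.
Step 8. [r2c3∈{2}] r2c3 has the single candidate 2 ⇒ r2c3=2.
Step 9. [r2c1∈{3}] nothing but 3 survives at r2c1, so r2c1=3.
Step 10. [r3c3∈{1}] r3c3's peers cover all but 1 ⇒ r3c3=1.

Answer: 1 2 3 4 / 3 4 2 1 / 4 3 1 2 / 2 1 4 3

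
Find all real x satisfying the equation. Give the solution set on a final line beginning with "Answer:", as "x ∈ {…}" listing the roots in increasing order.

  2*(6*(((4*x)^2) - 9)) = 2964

Step 1. [2*(6*(((4*x)^2) - 9)) = 2964] 2·(inner) — divide through by 2 ⇒ div: 6*(((4*x)^2) - 9) = 1482.
Step 2. [6*(((4*x)^2) - 9) = 1482] divide by the outer 6. So div: ((4*x)^2) - 9 = 247.
Step 3. [((4*x)^2) - 9 = 247] -9 is outermost — add 9 both sides ⇒ sub: (4*x)^2 = 256.
Step 4. [(4*x)^2 = 256] √ both sides: 256 ≥ 0 gives two branches. So sqrt: 4*x = 16 or -16.
Step 5. [4*x = 16 or -16] 4 out front; divide by 4 ⇒ div: x = 4 or -4.

Answer: x ∈ {-4, 4}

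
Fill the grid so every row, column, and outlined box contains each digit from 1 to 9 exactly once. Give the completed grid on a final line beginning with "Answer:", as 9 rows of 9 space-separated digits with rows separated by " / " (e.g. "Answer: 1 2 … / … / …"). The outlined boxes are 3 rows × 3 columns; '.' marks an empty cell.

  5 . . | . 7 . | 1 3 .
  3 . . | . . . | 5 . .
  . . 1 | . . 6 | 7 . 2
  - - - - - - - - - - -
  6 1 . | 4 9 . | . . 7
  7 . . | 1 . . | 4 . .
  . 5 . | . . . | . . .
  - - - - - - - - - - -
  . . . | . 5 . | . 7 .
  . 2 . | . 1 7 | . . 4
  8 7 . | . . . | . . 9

Step 1. [r6c1∈{2,4,9}] across col 1, 2 lands solely at r6c1. So r6c1=2.
Step 2. [r6c3∈{3,4,8,9}] across row 6, 4 lands solely at r6c3. So r6c3=4.
Step 3. [r5c9∈{3,5,6,8}] 5 has one home in col 9: r5c9 ⇒ r5c9=5.
Step 4. [r8c1∈{9}] nothing but 9 survives at r8c1. So r8c1=9.
Step 5. [r3c1∈{4}] r3c1 has the single candidate 4 ⇒ r3c1=4.
Step 6. [r1c6∈{2,4,8,9}] in row 1, 4 fits only at r1c6. So r1c6=4.
Step 7. [r6c7∈{3,6,8,9}] 9 has one home in col 7: r6c7. So r6c7=9.
Step 8. [r9c8∈{1,2,5,6}] 1 has one home in row 9: r9c8, so r9c8=1.
Step 9. [r2c3∈{2,6,7,8,9}] in row 2, 7 fits only at r2c3. So r2c3=7.
Step 10. [r1c3∈{2,6,8,9}] 2 has one home in col 3: r1c3 ⇒ r1c3=2.
Step 11. [r5c3∈{3,8,9}] col 3 places 9 nowhere but r5c3. So r5c3=9.
Step 12. [r4c3∈{3,8}] in col 3, 8 fits only at r4c3 ⇒ r4c3=8.
Step 13. [r2c8∈{4,6,8,9}] 4 has one home in row 2: r2c8 ⇒ r2c8=4.
Step 14. [r5c2∈{3}] r5c2 is down to just 3, so r5c2=3.
Step 15. [r9c5∈{2,3,4,6}] 4 has one home in row 9: r9c5. So r9c5=4.
Step 16. [r2c6∈{1,2,8,9}] 1 has one home in row 2: r2c6. So r2c6=1.
Step 17. [r7c6∈{2,3,8,9}] in col 6, 9 fits only at r7c6. So r7c6=9.
Step 18. [r3c8∈{8,9}] r3c8 is the only open cell in col 8 admitting 9, so r3c8=9.
Step 19. [r3c2∈{8}] r3c2 has the single candidate 8. So r3c2=8.
Step 20. [r6c4∈{3,6,7,8}] 7 has one home in row 6: r6c4 ⇒ r6c4=7.
Step 21. [r4c8∈{2}] only 2 remains possible at r4c8. So r4c8=2.
Step 22. [r4c7∈{3}] only 3 remains possible at r4c7. So r4c7=3.
Step 23. [r7c9∈{3,6,8}] r7c9 is the only open cell in col 9 admitting 3. So r7c9=3.
Step 24. [r7c3∈{6}] r7c3 is down to just 6, so r7c3=6.
Step 25. [r8c8∈{5,6,8}] 5 has one home in col 8: r8c8, so r8c8=5.
Step 26. [r8c3∈{3}] r8c3 has the single candidate 3, so r8c3=3.
Step 27. [r6c9∈{1,6,8}] 1 has one home in row 6: r6c9 ⇒ r6c9=1.
Step 28. [r3c5∈{3}] r3c5 has the single candidate 3, so r3c5=3.
Step 29. [r9c4∈{2,3,6}] across col 4, 3 lands solely at r9c4. So r9c4=3.
Step 30. [r9c6∈{2}] nothing but 2 survives at r9c6. So r9c6=2.
Step 31. [r7c4∈{8}] r7c4 is down to just 8. So r7c4=8.
Step 32. [r5c6∈{8}] only 8 remains possible at r5c6. So r5c6=8.
Step 33. [r1c9∈{6,8}] across row 1, 8 lands solely at r1c9, so r1c9=8.
Step 34. [r2c4∈{2,9}] in col 4, 2 fits only at r2c4 ⇒ r2c4=2.
Step 35. [r1c2∈{6,9}] in row 1, 6 fits only at r1c2, so r1c2=6.
Step 36. [r6c5∈{6}] only 6 remains possible at r6c5 ⇒ r6c5=6.
Step 37. [r9c7∈{6}] r9c7 has the single candidate 6, so r9c7=6.
Step 38. [r2c9∈{6}] r2c9 has the single candidate 6 ⇒ r2c9=6.
Step 39. [r7c1∈{1}] nothing but 1 survives at r7c1. So r7c1=1.
Step 40. [r5c8∈{6}] nothing but 6 survives at r5c8 ⇒ r5c8=6.
Step 41. [r7c7∈{2}] only 2 remains possible at r7c7, so r7c7=2.
Step 42. [r5c5∈{2}] only 2 remains possible at r5c5, so r5c5=2.
Step 43. [r4c6∈{5}] r4c6 is down to just 5, so r4c6=5.
Step 44. [r2c2∈{9}] r2c2 has the single candidate 9. So r2c2=9.
Step 45. [r1c4∈{9}] r1c4's peers cover all but 9 ⇒ r1c4=9.
Step 46. [r8c4∈{6}] r8c4's peers cover all but 6, so r8c4=6.
Step 47. [r9c3∈{5}] nothing but 5 survives at r9c3 ⇒ r9c3=5.
Step 48. [r6c6∈{3}] nothing but 3 survives at r6c6, so r6c6=3.
Step 49. [r3c4∈{5}] nothing but 5 survives at r3c4. So r3c4=5.
Step 50. [r6c8∈{8}] r6c8 is down to just 8. So r6c8=8.
Step 51. [r2c5∈{8}] r2c5 is down to just 8 ⇒ r2c5=8.
Step 52. [r7c2∈{4}] r7c2's peers cover all but 4, so r7c2=4.
Step 53. [r8c7∈{8}] r8c7 is down to just 8 ⇒ r8c7=8.

Answer: 5 6 2 9 7 4 1 3 8 / 3 9 7 2 8 1 5 4 6 / 4 8 1 5 3 6 7 9 2 / 6 1 8 4 9 5 3 2 7 / 7 3 9 1 2 8 4 6 5 / 2 5 4 7 6 3 9 8 1 / 1 4 6 8 5 9 2 7 3 / 9 2 3 6 1 7 8 5 4 / 8 7 5 3 4 2 6 1 9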